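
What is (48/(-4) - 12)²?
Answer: 576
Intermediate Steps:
(48/(-4) - 12)² = (48*(-¼) - 12)² = (-12 - 12)² = (-24)² = 576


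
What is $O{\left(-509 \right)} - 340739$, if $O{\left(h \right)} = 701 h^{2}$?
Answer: $181275042$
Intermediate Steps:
$O{\left(-509 \right)} - 340739 = 701 \left(-509\right)^{2} - 340739 = 701 \cdot 259081 - 340739 = 181615781 - 340739 = 181275042$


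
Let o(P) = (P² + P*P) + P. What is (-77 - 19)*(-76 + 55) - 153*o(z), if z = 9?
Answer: -24147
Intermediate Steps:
o(P) = P + 2*P² (o(P) = (P² + P²) + P = 2*P² + P = P + 2*P²)
(-77 - 19)*(-76 + 55) - 153*o(z) = (-77 - 19)*(-76 + 55) - 1377*(1 + 2*9) = -96*(-21) - 1377*(1 + 18) = 2016 - 1377*19 = 2016 - 153*171 = 2016 - 26163 = -24147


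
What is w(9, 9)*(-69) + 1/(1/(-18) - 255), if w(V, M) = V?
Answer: -2851029/4591 ≈ -621.00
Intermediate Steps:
w(9, 9)*(-69) + 1/(1/(-18) - 255) = 9*(-69) + 1/(1/(-18) - 255) = -621 + 1/(-1/18 - 255) = -621 + 1/(-4591/18) = -621 - 18/4591 = -2851029/4591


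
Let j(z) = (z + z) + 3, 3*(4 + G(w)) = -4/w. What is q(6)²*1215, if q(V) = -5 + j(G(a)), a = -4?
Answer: 105840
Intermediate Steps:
G(w) = -4 - 4/(3*w) (G(w) = -4 + (-4/w)/3 = -4 - 4/(3*w))
j(z) = 3 + 2*z (j(z) = 2*z + 3 = 3 + 2*z)
q(V) = -28/3 (q(V) = -5 + (3 + 2*(-4 - 4/3/(-4))) = -5 + (3 + 2*(-4 - 4/3*(-¼))) = -5 + (3 + 2*(-4 + ⅓)) = -5 + (3 + 2*(-11/3)) = -5 + (3 - 22/3) = -5 - 13/3 = -28/3)
q(6)²*1215 = (-28/3)²*1215 = (784/9)*1215 = 105840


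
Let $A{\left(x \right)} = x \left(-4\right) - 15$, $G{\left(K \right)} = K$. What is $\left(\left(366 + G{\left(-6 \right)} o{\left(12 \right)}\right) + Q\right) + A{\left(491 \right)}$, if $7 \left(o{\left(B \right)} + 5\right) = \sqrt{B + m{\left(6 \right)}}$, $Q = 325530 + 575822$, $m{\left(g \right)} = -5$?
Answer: $899769 - \frac{6 \sqrt{7}}{7} \approx 8.9977 \cdot 10^{5}$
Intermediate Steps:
$A{\left(x \right)} = -15 - 4 x$ ($A{\left(x \right)} = - 4 x - 15 = -15 - 4 x$)
$Q = 901352$
$o{\left(B \right)} = -5 + \frac{\sqrt{-5 + B}}{7}$ ($o{\left(B \right)} = -5 + \frac{\sqrt{B - 5}}{7} = -5 + \frac{\sqrt{-5 + B}}{7}$)
$\left(\left(366 + G{\left(-6 \right)} o{\left(12 \right)}\right) + Q\right) + A{\left(491 \right)} = \left(\left(366 - 6 \left(-5 + \frac{\sqrt{-5 + 12}}{7}\right)\right) + 901352\right) - 1979 = \left(\left(366 - 6 \left(-5 + \frac{\sqrt{7}}{7}\right)\right) + 901352\right) - 1979 = \left(\left(366 + \left(30 - \frac{6 \sqrt{7}}{7}\right)\right) + 901352\right) - 1979 = \left(\left(396 - \frac{6 \sqrt{7}}{7}\right) + 901352\right) - 1979 = \left(901748 - \frac{6 \sqrt{7}}{7}\right) - 1979 = 899769 - \frac{6 \sqrt{7}}{7}$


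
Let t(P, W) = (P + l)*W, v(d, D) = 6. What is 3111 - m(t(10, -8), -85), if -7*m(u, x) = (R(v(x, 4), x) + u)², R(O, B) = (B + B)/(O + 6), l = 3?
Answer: 1286653/252 ≈ 5105.8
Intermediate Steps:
R(O, B) = 2*B/(6 + O) (R(O, B) = (2*B)/(6 + O) = 2*B/(6 + O))
t(P, W) = W*(3 + P) (t(P, W) = (P + 3)*W = (3 + P)*W = W*(3 + P))
m(u, x) = -(u + x/6)²/7 (m(u, x) = -(2*x/(6 + 6) + u)²/7 = -(2*x/12 + u)²/7 = -(2*x*(1/12) + u)²/7 = -(x/6 + u)²/7 = -(u + x/6)²/7)
3111 - m(t(10, -8), -85) = 3111 - (-1)*(-85 + 6*(-8*(3 + 10)))²/252 = 3111 - (-1)*(-85 + 6*(-8*13))²/252 = 3111 - (-1)*(-85 + 6*(-104))²/252 = 3111 - (-1)*(-85 - 624)²/252 = 3111 - (-1)*(-709)²/252 = 3111 - (-1)*502681/252 = 3111 - 1*(-502681/252) = 3111 + 502681/252 = 1286653/252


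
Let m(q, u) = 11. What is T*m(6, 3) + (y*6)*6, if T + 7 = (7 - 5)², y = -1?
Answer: -69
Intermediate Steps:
T = -3 (T = -7 + (7 - 5)² = -7 + 2² = -7 + 4 = -3)
T*m(6, 3) + (y*6)*6 = -3*11 - 1*6*6 = -33 - 6*6 = -33 - 36 = -69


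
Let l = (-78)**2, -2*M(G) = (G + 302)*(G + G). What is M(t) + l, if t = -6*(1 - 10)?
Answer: -13140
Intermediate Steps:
t = 54 (t = -6*(-9) = 54)
M(G) = -G*(302 + G) (M(G) = -(G + 302)*(G + G)/2 = -(302 + G)*2*G/2 = -G*(302 + G))
l = 6084
M(t) + l = -1*54*(302 + 54) + 6084 = -1*54*356 + 6084 = -19224 + 6084 = -13140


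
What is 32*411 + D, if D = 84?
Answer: 13236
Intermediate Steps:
32*411 + D = 32*411 + 84 = 13152 + 84 = 13236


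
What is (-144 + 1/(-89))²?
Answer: 164275489/7921 ≈ 20739.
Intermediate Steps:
(-144 + 1/(-89))² = (-144 - 1/89)² = (-12817/89)² = 164275489/7921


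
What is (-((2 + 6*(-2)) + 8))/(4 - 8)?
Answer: -½ ≈ -0.50000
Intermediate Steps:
(-((2 + 6*(-2)) + 8))/(4 - 8) = -((2 - 12) + 8)/(-4) = -(-10 + 8)*(-¼) = -1*(-2)*(-¼) = 2*(-¼) = -½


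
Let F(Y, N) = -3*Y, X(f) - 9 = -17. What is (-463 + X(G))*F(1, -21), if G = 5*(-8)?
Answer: 1413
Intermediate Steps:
G = -40
X(f) = -8 (X(f) = 9 - 17 = -8)
(-463 + X(G))*F(1, -21) = (-463 - 8)*(-3*1) = -471*(-3) = 1413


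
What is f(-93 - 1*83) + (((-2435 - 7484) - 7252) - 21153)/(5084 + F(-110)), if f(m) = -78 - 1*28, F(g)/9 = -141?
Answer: -442714/3815 ≈ -116.05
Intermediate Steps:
F(g) = -1269 (F(g) = 9*(-141) = -1269)
f(m) = -106 (f(m) = -78 - 28 = -106)
f(-93 - 1*83) + (((-2435 - 7484) - 7252) - 21153)/(5084 + F(-110)) = -106 + (((-2435 - 7484) - 7252) - 21153)/(5084 - 1269) = -106 + ((-9919 - 7252) - 21153)/3815 = -106 + (-17171 - 21153)*(1/3815) = -106 - 38324*1/3815 = -106 - 38324/3815 = -442714/3815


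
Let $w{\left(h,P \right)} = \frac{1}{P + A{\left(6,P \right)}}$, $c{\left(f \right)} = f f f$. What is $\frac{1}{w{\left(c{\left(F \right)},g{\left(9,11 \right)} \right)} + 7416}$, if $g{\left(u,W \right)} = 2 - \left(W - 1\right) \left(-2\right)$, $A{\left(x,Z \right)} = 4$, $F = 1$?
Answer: $\frac{26}{192817} \approx 0.00013484$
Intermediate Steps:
$g{\left(u,W \right)} = 2 W$ ($g{\left(u,W \right)} = 2 - \left(-1 + W\right) \left(-2\right) = 2 - \left(2 - 2 W\right) = 2 + \left(-2 + 2 W\right) = 2 W$)
$c{\left(f \right)} = f^{3}$ ($c{\left(f \right)} = f^{2} f = f^{3}$)
$w{\left(h,P \right)} = \frac{1}{4 + P}$ ($w{\left(h,P \right)} = \frac{1}{P + 4} = \frac{1}{4 + P}$)
$\frac{1}{w{\left(c{\left(F \right)},g{\left(9,11 \right)} \right)} + 7416} = \frac{1}{\frac{1}{4 + 2 \cdot 11} + 7416} = \frac{1}{\frac{1}{4 + 22} + 7416} = \frac{1}{\frac{1}{26} + 7416} = \frac{1}{\frac{192817}{26}} = \frac{26}{192817}$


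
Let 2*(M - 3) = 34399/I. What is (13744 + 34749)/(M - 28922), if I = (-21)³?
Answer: -898187346/535672117 ≈ -1.6767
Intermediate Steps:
I = -9261
M = 21167/18522 (M = 3 + (34399/(-9261))/2 = 3 + (34399*(-1/9261))/2 = 3 + (½)*(-34399/9261) = 3 - 34399/18522 = 21167/18522 ≈ 1.1428)
(13744 + 34749)/(M - 28922) = (13744 + 34749)/(21167/18522 - 28922) = 48493/(-535672117/18522) = 48493*(-18522/535672117) = -898187346/535672117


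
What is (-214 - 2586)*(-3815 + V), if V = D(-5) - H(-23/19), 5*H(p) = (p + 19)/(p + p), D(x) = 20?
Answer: 244303360/23 ≈ 1.0622e+7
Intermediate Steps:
H(p) = (19 + p)/(10*p) (H(p) = ((p + 19)/(p + p))/5 = ((19 + p)/((2*p)))/5 = ((19 + p)*(1/(2*p)))/5 = ((19 + p)/(2*p))/5 = (19 + p)/(10*p))
V = 2469/115 (V = 20 - (19 - 23/19)/(10*((-23/19))) = 20 - (19 - 23*1/19)/(10*((-23*1/19))) = 20 - (19 - 23/19)/(10*(-23/19)) = 20 - (-19)*338/(10*23*19) = 20 - 1*(-169/115) = 20 + 169/115 = 2469/115 ≈ 21.470)
(-214 - 2586)*(-3815 + V) = (-214 - 2586)*(-3815 + 2469/115) = -2800*(-436256/115) = 244303360/23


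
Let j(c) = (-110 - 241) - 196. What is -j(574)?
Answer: 547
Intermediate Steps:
j(c) = -547 (j(c) = -351 - 196 = -547)
-j(574) = -1*(-547) = 547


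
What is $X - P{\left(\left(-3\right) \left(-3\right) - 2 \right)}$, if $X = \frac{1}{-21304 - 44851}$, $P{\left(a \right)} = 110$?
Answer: $- \frac{7277051}{66155} \approx -110.0$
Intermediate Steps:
$X = - \frac{1}{66155}$ ($X = \frac{1}{-66155} = - \frac{1}{66155} \approx -1.5116 \cdot 10^{-5}$)
$X - P{\left(\left(-3\right) \left(-3\right) - 2 \right)} = - \frac{1}{66155} - 110 = - \frac{7277051}{66155}$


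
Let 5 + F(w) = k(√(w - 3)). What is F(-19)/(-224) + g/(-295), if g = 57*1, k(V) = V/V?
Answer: -2897/16520 ≈ -0.17536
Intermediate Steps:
k(V) = 1
F(w) = -4 (F(w) = -5 + 1 = -4)
g = 57
F(-19)/(-224) + g/(-295) = -4/(-224) + 57/(-295) = -4*(-1/224) + 57*(-1/295) = 1/56 - 57/295 = -2897/16520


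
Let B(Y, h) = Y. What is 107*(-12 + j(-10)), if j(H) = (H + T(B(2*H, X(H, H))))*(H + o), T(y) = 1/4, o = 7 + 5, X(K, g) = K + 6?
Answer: -6741/2 ≈ -3370.5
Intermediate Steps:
X(K, g) = 6 + K
o = 12
T(y) = 1/4
j(H) = (12 + H)*(1/4 + H) (j(H) = (H + 1/4)*(H + 12) = (1/4 + H)*(12 + H) = (12 + H)*(1/4 + H))
107*(-12 + j(-10)) = 107*(-12 + (3 + (-10)**2 + (49/4)*(-10))) = 107*(-12 + (3 + 100 - 245/2)) = 107*(-12 - 39/2) = 107*(-63/2) = -6741/2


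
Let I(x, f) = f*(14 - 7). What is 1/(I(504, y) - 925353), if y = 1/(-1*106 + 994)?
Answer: -888/821713457 ≈ -1.0807e-6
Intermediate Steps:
y = 1/888 (y = 1/(-106 + 994) = 1/888 ≈ 0.0011261)
I(x, f) = 7*f (I(x, f) = f*7 = 7*f)
1/(I(504, y) - 925353) = 1/(7*(1/888) - 925353) = 1/(7/888 - 925353) = 1/(-821713457/888) = -888/821713457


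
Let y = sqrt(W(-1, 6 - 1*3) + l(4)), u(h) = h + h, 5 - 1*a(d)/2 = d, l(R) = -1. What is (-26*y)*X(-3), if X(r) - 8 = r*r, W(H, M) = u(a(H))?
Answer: -442*sqrt(23) ≈ -2119.8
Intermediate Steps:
a(d) = 10 - 2*d
u(h) = 2*h
W(H, M) = 20 - 4*H (W(H, M) = 2*(10 - 2*H) = 20 - 4*H)
X(r) = 8 + r**2 (X(r) = 8 + r*r = 8 + r**2)
y = sqrt(23) (y = sqrt((20 - 4*(-1)) - 1) = sqrt((20 + 4) - 1) = sqrt(24 - 1) = sqrt(23) ≈ 4.7958)
(-26*y)*X(-3) = (-26*sqrt(23))*(8 + (-3)**2) = (-26*sqrt(23))*(8 + 9) = -26*sqrt(23)*17 = -442*sqrt(23)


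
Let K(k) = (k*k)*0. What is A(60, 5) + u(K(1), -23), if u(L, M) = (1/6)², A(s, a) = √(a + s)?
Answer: 1/36 + √65 ≈ 8.0900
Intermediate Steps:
K(k) = 0 (K(k) = k²*0 = 0)
u(L, M) = 1/36 (u(L, M) = (⅙)² = 1/36)
A(60, 5) + u(K(1), -23) = √(5 + 60) + 1/36 = √65 + 1/36 = 1/36 + √65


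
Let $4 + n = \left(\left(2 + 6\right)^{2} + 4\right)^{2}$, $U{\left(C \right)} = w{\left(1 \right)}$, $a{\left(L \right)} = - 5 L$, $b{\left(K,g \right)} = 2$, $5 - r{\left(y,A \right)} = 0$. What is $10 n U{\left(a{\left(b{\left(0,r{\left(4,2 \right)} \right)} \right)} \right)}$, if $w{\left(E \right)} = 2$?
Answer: $92400$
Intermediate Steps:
$r{\left(y,A \right)} = 5$ ($r{\left(y,A \right)} = 5 - 0 = 5 + 0 = 5$)
$U{\left(C \right)} = 2$
$n = 4620$ ($n = -4 + \left(\left(2 + 6\right)^{2} + 4\right)^{2} = -4 + \left(8^{2} + 4\right)^{2} = -4 + \left(64 + 4\right)^{2} = -4 + 68^{2} = -4 + 4624 = 4620$)
$10 n U{\left(a{\left(b{\left(0,r{\left(4,2 \right)} \right)} \right)} \right)} = 10 \cdot 4620 \cdot 2 = 46200 \cdot 2 = 92400$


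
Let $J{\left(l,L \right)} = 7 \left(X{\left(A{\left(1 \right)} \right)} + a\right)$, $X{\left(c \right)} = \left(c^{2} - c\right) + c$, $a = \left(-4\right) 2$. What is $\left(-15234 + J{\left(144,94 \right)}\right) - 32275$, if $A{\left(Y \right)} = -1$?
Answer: $-47558$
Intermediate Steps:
$a = -8$
$X{\left(c \right)} = c^{2}$
$J{\left(l,L \right)} = -49$ ($J{\left(l,L \right)} = 7 \left(\left(-1\right)^{2} - 8\right) = 7 \left(1 - 8\right) = 7 \left(-7\right) = -49$)
$\left(-15234 + J{\left(144,94 \right)}\right) - 32275 = \left(-15234 - 49\right) - 32275 = -15283 - 32275 = -47558$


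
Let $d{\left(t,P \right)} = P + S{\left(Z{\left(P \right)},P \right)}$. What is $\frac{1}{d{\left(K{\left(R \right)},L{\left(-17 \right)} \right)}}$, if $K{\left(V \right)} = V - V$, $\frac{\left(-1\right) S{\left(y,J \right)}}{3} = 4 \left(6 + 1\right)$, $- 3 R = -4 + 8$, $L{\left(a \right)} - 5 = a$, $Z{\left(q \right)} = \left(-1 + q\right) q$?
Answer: $- \frac{1}{96} \approx -0.010417$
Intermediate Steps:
$Z{\left(q \right)} = q \left(-1 + q\right)$
$L{\left(a \right)} = 5 + a$
$R = - \frac{4}{3}$ ($R = - \frac{-4 + 8}{3} = \left(- \frac{1}{3}\right) 4 = - \frac{4}{3} \approx -1.3333$)
$S{\left(y,J \right)} = -84$ ($S{\left(y,J \right)} = - 3 \cdot 4 \left(6 + 1\right) = - 3 \cdot 4 \cdot 7 = \left(-3\right) 28 = -84$)
$K{\left(V \right)} = 0$
$d{\left(t,P \right)} = -84 + P$ ($d{\left(t,P \right)} = P - 84 = -84 + P$)
$\frac{1}{d{\left(K{\left(R \right)},L{\left(-17 \right)} \right)}} = \frac{1}{-84 + \left(5 - 17\right)} = \frac{1}{-84 - 12} = \frac{1}{-96} = - \frac{1}{96}$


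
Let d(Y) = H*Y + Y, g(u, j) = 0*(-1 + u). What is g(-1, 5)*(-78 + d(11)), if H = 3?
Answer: 0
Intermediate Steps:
g(u, j) = 0
d(Y) = 4*Y (d(Y) = 3*Y + Y = 4*Y)
g(-1, 5)*(-78 + d(11)) = 0*(-78 + 4*11) = 0*(-78 + 44) = 0*(-34) = 0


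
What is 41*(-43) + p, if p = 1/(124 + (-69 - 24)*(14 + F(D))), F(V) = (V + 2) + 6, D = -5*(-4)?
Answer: -6667667/3782 ≈ -1763.0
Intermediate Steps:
D = 20
F(V) = 8 + V (F(V) = (2 + V) + 6 = 8 + V)
p = -1/3782 (p = 1/(124 + (-69 - 24)*(14 + (8 + 20))) = 1/(124 - 93*(14 + 28)) = 1/(124 - 93*42) = 1/(124 - 3906) = 1/(-3782) = -1/3782 ≈ -0.00026441)
41*(-43) + p = 41*(-43) - 1/3782 = -1763 - 1/3782 = -6667667/3782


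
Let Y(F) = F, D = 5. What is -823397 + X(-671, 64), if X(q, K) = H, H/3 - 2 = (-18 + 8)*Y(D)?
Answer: -823541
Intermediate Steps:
H = -144 (H = 6 + 3*((-18 + 8)*5) = 6 + 3*(-10*5) = 6 + 3*(-50) = 6 - 150 = -144)
X(q, K) = -144
-823397 + X(-671, 64) = -823397 - 144 = -823541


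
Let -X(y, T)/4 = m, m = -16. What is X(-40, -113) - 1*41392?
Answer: -41328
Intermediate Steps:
X(y, T) = 64 (X(y, T) = -4*(-16) = 64)
X(-40, -113) - 1*41392 = 64 - 1*41392 = 64 - 41392 = -41328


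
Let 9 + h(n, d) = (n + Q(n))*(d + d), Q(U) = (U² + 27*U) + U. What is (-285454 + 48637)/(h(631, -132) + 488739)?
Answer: 441/203830 ≈ 0.0021636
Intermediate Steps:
Q(U) = U² + 28*U
h(n, d) = -9 + 2*d*(n + n*(28 + n)) (h(n, d) = -9 + (n + n*(28 + n))*(d + d) = -9 + (n + n*(28 + n))*(2*d) = -9 + 2*d*(n + n*(28 + n)))
(-285454 + 48637)/(h(631, -132) + 488739) = (-285454 + 48637)/((-9 + 2*(-132)*631² + 58*(-132)*631) + 488739) = -236817/((-9 + 2*(-132)*398161 - 4830936) + 488739) = -236817/((-9 - 105114504 - 4830936) + 488739) = -236817/(-109945449 + 488739) = -236817/(-109456710) = -236817*(-1/109456710) = 441/203830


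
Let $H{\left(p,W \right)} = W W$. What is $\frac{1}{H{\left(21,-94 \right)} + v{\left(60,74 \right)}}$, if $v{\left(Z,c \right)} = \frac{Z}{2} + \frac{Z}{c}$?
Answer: $\frac{37}{328072} \approx 0.00011278$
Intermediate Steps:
$H{\left(p,W \right)} = W^{2}$
$v{\left(Z,c \right)} = \frac{Z}{2} + \frac{Z}{c}$ ($v{\left(Z,c \right)} = Z \frac{1}{2} + \frac{Z}{c} = \frac{Z}{2} + \frac{Z}{c}$)
$\frac{1}{H{\left(21,-94 \right)} + v{\left(60,74 \right)}} = \frac{1}{\left(-94\right)^{2} + \left(\frac{1}{2} \cdot 60 + \frac{60}{74}\right)} = \frac{1}{8836 + \left(30 + 60 \cdot \frac{1}{74}\right)} = \frac{1}{8836 + \left(30 + \frac{30}{37}\right)} = \frac{1}{8836 + \frac{1140}{37}} = \frac{1}{\frac{328072}{37}} = \frac{37}{328072}$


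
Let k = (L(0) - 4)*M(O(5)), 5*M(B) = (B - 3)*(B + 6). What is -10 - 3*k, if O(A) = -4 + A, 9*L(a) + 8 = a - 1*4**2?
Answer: -66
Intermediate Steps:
L(a) = -8/3 + a/9 (L(a) = -8/9 + (a - 1*4**2)/9 = -8/9 + (a - 1*16)/9 = -8/9 + (a - 16)/9 = -8/9 + (-16 + a)/9 = -8/9 + (-16/9 + a/9) = -8/3 + a/9)
M(B) = (-3 + B)*(6 + B)/5 (M(B) = ((B - 3)*(B + 6))/5 = ((-3 + B)*(6 + B))/5 = (-3 + B)*(6 + B)/5)
k = 56/3 (k = ((-8/3 + (1/9)*0) - 4)*(-18/5 + (-4 + 5)**2/5 + 3*(-4 + 5)/5) = ((-8/3 + 0) - 4)*(-18/5 + (1/5)*1**2 + (3/5)*1) = (-8/3 - 4)*(-18/5 + (1/5)*1 + 3/5) = -20*(-18/5 + 1/5 + 3/5)/3 = -20/3*(-14/5) = 56/3 ≈ 18.667)
-10 - 3*k = -10 - 3*56/3 = -10 - 56 = -66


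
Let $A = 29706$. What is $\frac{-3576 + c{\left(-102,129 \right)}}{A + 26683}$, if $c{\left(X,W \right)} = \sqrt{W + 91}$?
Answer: $- \frac{3576}{56389} + \frac{2 \sqrt{55}}{56389} \approx -0.063154$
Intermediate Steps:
$c{\left(X,W \right)} = \sqrt{91 + W}$
$\frac{-3576 + c{\left(-102,129 \right)}}{A + 26683} = \frac{-3576 + \sqrt{91 + 129}}{29706 + 26683} = \frac{-3576 + \sqrt{220}}{56389} = \left(-3576 + 2 \sqrt{55}\right) \frac{1}{56389} = - \frac{3576}{56389} + \frac{2 \sqrt{55}}{56389}$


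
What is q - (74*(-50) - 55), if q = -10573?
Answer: -6818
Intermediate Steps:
q - (74*(-50) - 55) = -10573 - (74*(-50) - 55) = -10573 - (-3700 - 55) = -10573 - 1*(-3755) = -10573 + 3755 = -6818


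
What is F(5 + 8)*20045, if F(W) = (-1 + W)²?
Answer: 2886480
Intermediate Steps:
F(5 + 8)*20045 = (-1 + (5 + 8))²*20045 = (-1 + 13)²*20045 = 12²*20045 = 144*20045 = 2886480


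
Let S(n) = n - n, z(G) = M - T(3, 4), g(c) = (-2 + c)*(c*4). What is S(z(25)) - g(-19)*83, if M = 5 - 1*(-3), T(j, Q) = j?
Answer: -132468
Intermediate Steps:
g(c) = 4*c*(-2 + c) (g(c) = (-2 + c)*(4*c) = 4*c*(-2 + c))
M = 8 (M = 5 + 3 = 8)
z(G) = 5 (z(G) = 8 - 1*3 = 8 - 3 = 5)
S(n) = 0
S(z(25)) - g(-19)*83 = 0 - 4*(-19)*(-2 - 19)*83 = 0 - 4*(-19)*(-21)*83 = 0 - 1596*83 = 0 - 1*132468 = 0 - 132468 = -132468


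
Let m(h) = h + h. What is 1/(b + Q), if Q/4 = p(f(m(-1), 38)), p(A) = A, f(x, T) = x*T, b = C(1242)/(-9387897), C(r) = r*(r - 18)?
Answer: -3129299/951813632 ≈ -0.0032877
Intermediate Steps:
m(h) = 2*h
C(r) = r*(-18 + r)
b = -506736/3129299 (b = (1242*(-18 + 1242))/(-9387897) = (1242*1224)*(-1/9387897) = 1520208*(-1/9387897) = -506736/3129299 ≈ -0.16193)
f(x, T) = T*x
Q = -304 (Q = 4*(38*(2*(-1))) = 4*(38*(-2)) = 4*(-76) = -304)
1/(b + Q) = 1/(-506736/3129299 - 304) = 1/(-951813632/3129299) = -3129299/951813632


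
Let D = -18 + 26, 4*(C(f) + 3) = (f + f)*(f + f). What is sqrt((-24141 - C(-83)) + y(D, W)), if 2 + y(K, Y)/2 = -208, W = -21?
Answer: I*sqrt(31447) ≈ 177.33*I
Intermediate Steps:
C(f) = -3 + f**2 (C(f) = -3 + ((f + f)*(f + f))/4 = -3 + ((2*f)*(2*f))/4 = -3 + (4*f**2)/4 = -3 + f**2)
D = 8
y(K, Y) = -420 (y(K, Y) = -4 + 2*(-208) = -4 - 416 = -420)
sqrt((-24141 - C(-83)) + y(D, W)) = sqrt((-24141 - (-3 + (-83)**2)) - 420) = sqrt((-24141 - (-3 + 6889)) - 420) = sqrt((-24141 - 1*6886) - 420) = sqrt((-24141 - 6886) - 420) = sqrt(-31027 - 420) = sqrt(-31447) = I*sqrt(31447)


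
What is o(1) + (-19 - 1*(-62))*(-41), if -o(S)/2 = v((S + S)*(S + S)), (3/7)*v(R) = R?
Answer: -5345/3 ≈ -1781.7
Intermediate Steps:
v(R) = 7*R/3
o(S) = -56*S²/3 (o(S) = -14*(S + S)*(S + S)/3 = -14*(2*S)*(2*S)/3 = -14*4*S²/3 = -56*S²/3)
o(1) + (-19 - 1*(-62))*(-41) = -56/3*1² + (-19 - 1*(-62))*(-41) = -56/3*1 + (-19 + 62)*(-41) = -56/3 + 43*(-41) = -56/3 - 1763 = -5345/3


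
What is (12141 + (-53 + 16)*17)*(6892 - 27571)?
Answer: -238056648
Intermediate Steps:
(12141 + (-53 + 16)*17)*(6892 - 27571) = (12141 - 37*17)*(-20679) = (12141 - 629)*(-20679) = 11512*(-20679) = -238056648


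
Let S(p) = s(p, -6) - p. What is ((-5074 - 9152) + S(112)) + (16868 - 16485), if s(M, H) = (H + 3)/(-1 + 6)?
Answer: -69778/5 ≈ -13956.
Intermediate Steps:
s(M, H) = ⅗ + H/5 (s(M, H) = (3 + H)/5 = (3 + H)*(⅕) = ⅗ + H/5)
S(p) = -⅗ - p (S(p) = (⅗ + (⅕)*(-6)) - p = (⅗ - 6/5) - p = -⅗ - p)
((-5074 - 9152) + S(112)) + (16868 - 16485) = ((-5074 - 9152) + (-⅗ - 1*112)) + (16868 - 16485) = (-14226 + (-⅗ - 112)) + 383 = (-14226 - 563/5) + 383 = -71693/5 + 383 = -69778/5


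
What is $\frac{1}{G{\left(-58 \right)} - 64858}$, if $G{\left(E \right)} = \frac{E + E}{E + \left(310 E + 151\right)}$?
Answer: $- \frac{17887}{1160114930} \approx -1.5418 \cdot 10^{-5}$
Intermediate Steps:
$G{\left(E \right)} = \frac{2 E}{151 + 311 E}$ ($G{\left(E \right)} = \frac{2 E}{E + \left(151 + 310 E\right)} = \frac{2 E}{151 + 311 E}$)
$\frac{1}{G{\left(-58 \right)} - 64858} = \frac{1}{2 \left(-58\right) \frac{1}{151 + 311 \left(-58\right)} - 64858} = \frac{1}{2 \left(-58\right) \frac{1}{151 - 18038} - 64858} = \frac{1}{2 \left(-58\right) \frac{1}{-17887} - 64858} = \frac{1}{2 \left(-58\right) \left(- \frac{1}{17887}\right) - 64858} = \frac{1}{\frac{116}{17887} - 64858} = \frac{1}{- \frac{1160114930}{17887}} = - \frac{17887}{1160114930}$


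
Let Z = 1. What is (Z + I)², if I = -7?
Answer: 36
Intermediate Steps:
(Z + I)² = (1 - 7)² = (-6)² = 36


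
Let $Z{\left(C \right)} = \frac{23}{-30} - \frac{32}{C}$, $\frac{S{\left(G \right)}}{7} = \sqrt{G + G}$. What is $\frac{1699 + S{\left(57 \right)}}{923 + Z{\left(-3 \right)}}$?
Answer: $\frac{16990}{9329} + \frac{70 \sqrt{114}}{9329} \approx 1.9013$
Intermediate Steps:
$S{\left(G \right)} = 7 \sqrt{2} \sqrt{G}$ ($S{\left(G \right)} = 7 \sqrt{G + G} = 7 \sqrt{2 G} = 7 \sqrt{2} \sqrt{G}$)
$Z{\left(C \right)} = - \frac{23}{30} - \frac{32}{C}$ ($Z{\left(C \right)} = 23 \left(- \frac{1}{30}\right) - \frac{32}{C} = - \frac{23}{30} - \frac{32}{C}$)
$\frac{1699 + S{\left(57 \right)}}{923 + Z{\left(-3 \right)}} = \frac{1699 + 7 \sqrt{2} \sqrt{57}}{923 - \left(\frac{23}{30} + \frac{32}{-3}\right)} = \frac{1699 + 7 \sqrt{114}}{923 - - \frac{99}{10}} = \frac{1699 + 7 \sqrt{114}}{923 + \left(- \frac{23}{30} + \frac{32}{3}\right)} = \frac{1699 + 7 \sqrt{114}}{923 + \frac{99}{10}} = \frac{1699 + 7 \sqrt{114}}{\frac{9329}{10}} = \left(1699 + 7 \sqrt{114}\right) \frac{10}{9329} = \frac{16990}{9329} + \frac{70 \sqrt{114}}{9329}$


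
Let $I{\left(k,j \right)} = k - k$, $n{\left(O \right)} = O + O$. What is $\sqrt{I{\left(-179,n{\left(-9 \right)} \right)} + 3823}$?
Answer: $\sqrt{3823} \approx 61.83$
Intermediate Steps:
$n{\left(O \right)} = 2 O$
$I{\left(k,j \right)} = 0$
$\sqrt{I{\left(-179,n{\left(-9 \right)} \right)} + 3823} = \sqrt{0 + 3823} = \sqrt{3823}$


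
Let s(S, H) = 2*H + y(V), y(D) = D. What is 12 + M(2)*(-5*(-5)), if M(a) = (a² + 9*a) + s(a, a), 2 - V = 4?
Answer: 612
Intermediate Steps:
V = -2 (V = 2 - 1*4 = 2 - 4 = -2)
s(S, H) = -2 + 2*H (s(S, H) = 2*H - 2 = -2 + 2*H)
M(a) = -2 + a² + 11*a (M(a) = (a² + 9*a) + (-2 + 2*a) = -2 + a² + 11*a)
12 + M(2)*(-5*(-5)) = 12 + (-2 + 2² + 11*2)*(-5*(-5)) = 12 + (-2 + 4 + 22)*25 = 12 + 24*25 = 12 + 600 = 612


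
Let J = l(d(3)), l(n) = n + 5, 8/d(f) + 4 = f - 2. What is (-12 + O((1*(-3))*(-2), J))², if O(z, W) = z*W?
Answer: 4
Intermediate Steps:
d(f) = 8/(-6 + f) (d(f) = 8/(-4 + (f - 2)) = 8/(-4 + (-2 + f)) = 8/(-6 + f))
l(n) = 5 + n
J = 7/3 (J = 5 + 8/(-6 + 3) = 5 + 8/(-3) = 5 + 8*(-⅓) = 5 - 8/3 = 7/3 ≈ 2.3333)
O(z, W) = W*z
(-12 + O((1*(-3))*(-2), J))² = (-12 + 7*((1*(-3))*(-2))/3)² = (-12 + 7*(-3*(-2))/3)² = (-12 + (7/3)*6)² = (-12 + 14)² = 2² = 4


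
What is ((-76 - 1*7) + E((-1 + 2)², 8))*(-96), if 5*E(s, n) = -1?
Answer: 39936/5 ≈ 7987.2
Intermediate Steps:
E(s, n) = -⅕ (E(s, n) = (⅕)*(-1) = -⅕)
((-76 - 1*7) + E((-1 + 2)², 8))*(-96) = ((-76 - 1*7) - ⅕)*(-96) = ((-76 - 7) - ⅕)*(-96) = (-83 - ⅕)*(-96) = -416/5*(-96) = 39936/5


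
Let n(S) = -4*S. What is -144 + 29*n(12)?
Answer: -1536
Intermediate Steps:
-144 + 29*n(12) = -144 + 29*(-4*12) = -144 + 29*(-48) = -144 - 1392 = -1536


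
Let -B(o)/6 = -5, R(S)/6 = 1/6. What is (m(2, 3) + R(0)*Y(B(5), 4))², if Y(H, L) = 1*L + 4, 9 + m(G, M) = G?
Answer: 1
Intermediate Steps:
R(S) = 1 (R(S) = 6/6 = 6*(⅙) = 1)
B(o) = 30 (B(o) = -6*(-5) = 30)
m(G, M) = -9 + G
Y(H, L) = 4 + L (Y(H, L) = L + 4 = 4 + L)
(m(2, 3) + R(0)*Y(B(5), 4))² = ((-9 + 2) + 1*(4 + 4))² = (-7 + 1*8)² = (-7 + 8)² = 1² = 1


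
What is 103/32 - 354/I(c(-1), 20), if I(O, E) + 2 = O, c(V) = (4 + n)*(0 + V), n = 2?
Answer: 1519/32 ≈ 47.469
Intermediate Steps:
c(V) = 6*V (c(V) = (4 + 2)*(0 + V) = 6*V)
I(O, E) = -2 + O
103/32 - 354/I(c(-1), 20) = 103/32 - 354/(-2 + 6*(-1)) = 103*(1/32) - 354/(-2 - 6) = 103/32 - 354/(-8) = 103/32 - 354*(-⅛) = 103/32 + 177/4 = 1519/32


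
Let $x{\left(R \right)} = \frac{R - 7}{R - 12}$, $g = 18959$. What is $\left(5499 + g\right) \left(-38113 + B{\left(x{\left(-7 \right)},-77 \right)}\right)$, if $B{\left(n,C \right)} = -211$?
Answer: $-937328392$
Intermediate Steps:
$x{\left(R \right)} = \frac{-7 + R}{-12 + R}$
$\left(5499 + g\right) \left(-38113 + B{\left(x{\left(-7 \right)},-77 \right)}\right) = \left(5499 + 18959\right) \left(-38113 - 211\right) = 24458 \left(-38324\right) = -937328392$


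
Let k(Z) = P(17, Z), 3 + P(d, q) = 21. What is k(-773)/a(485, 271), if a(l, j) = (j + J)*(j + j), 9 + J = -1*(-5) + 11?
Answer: 9/75338 ≈ 0.00011946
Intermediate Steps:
P(d, q) = 18 (P(d, q) = -3 + 21 = 18)
k(Z) = 18
J = 7 (J = -9 + (-1*(-5) + 11) = -9 + (5 + 11) = -9 + 16 = 7)
a(l, j) = 2*j*(7 + j) (a(l, j) = (j + 7)*(j + j) = (7 + j)*(2*j) = 2*j*(7 + j))
k(-773)/a(485, 271) = 18/((2*271*(7 + 271))) = 18/((2*271*278)) = 18/150676 = 18*(1/150676) = 9/75338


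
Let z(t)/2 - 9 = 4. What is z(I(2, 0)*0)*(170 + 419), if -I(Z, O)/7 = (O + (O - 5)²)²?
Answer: 15314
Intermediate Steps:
I(Z, O) = -7*(O + (-5 + O)²)² (I(Z, O) = -7*(O + (O - 5)²)² = -7*(O + (-5 + O)²)²)
z(t) = 26 (z(t) = 18 + 2*4 = 18 + 8 = 26)
z(I(2, 0)*0)*(170 + 419) = 26*(170 + 419) = 26*589 = 15314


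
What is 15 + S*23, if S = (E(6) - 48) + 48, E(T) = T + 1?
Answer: 176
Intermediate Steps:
E(T) = 1 + T
S = 7 (S = ((1 + 6) - 48) + 48 = (7 - 48) + 48 = -41 + 48 = 7)
15 + S*23 = 15 + 7*23 = 15 + 161 = 176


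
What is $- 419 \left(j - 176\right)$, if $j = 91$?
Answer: $35615$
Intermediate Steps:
$- 419 \left(j - 176\right) = - 419 \left(91 - 176\right) = \left(-419\right) \left(-85\right) = 35615$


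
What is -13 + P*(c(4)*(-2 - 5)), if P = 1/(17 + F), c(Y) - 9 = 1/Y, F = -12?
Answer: -519/20 ≈ -25.950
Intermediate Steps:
c(Y) = 9 + 1/Y
P = ⅕ (P = 1/(17 - 12) = 1/5 = ⅕ ≈ 0.20000)
-13 + P*(c(4)*(-2 - 5)) = -13 + ((9 + 1/4)*(-2 - 5))/5 = -13 + ((9 + ¼)*(-7))/5 = -13 + ((37/4)*(-7))/5 = -13 + (⅕)*(-259/4) = -13 - 259/20 = -519/20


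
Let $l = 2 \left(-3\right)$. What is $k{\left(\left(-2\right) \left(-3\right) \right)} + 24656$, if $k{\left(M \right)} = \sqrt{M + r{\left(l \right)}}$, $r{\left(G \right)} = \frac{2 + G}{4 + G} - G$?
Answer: $24656 + \sqrt{14} \approx 24660.0$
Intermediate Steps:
$l = -6$
$r{\left(G \right)} = - G + \frac{2 + G}{4 + G}$ ($r{\left(G \right)} = \frac{2 + G}{4 + G} - G = - G + \frac{2 + G}{4 + G}$)
$k{\left(M \right)} = \sqrt{8 + M}$ ($k{\left(M \right)} = \sqrt{M + \frac{2 - \left(-6\right)^{2} - -18}{4 - 6}} = \sqrt{M + \frac{2 - 36 + 18}{-2}} = \sqrt{M - \frac{2 - 36 + 18}{2}} = \sqrt{M - -8} = \sqrt{M + 8} = \sqrt{8 + M}$)
$k{\left(\left(-2\right) \left(-3\right) \right)} + 24656 = \sqrt{8 - -6} + 24656 = \sqrt{8 + 6} + 24656 = \sqrt{14} + 24656 = 24656 + \sqrt{14}$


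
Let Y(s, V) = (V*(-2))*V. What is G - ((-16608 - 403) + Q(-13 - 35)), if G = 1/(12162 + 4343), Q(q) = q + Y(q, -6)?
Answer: 282747156/16505 ≈ 17131.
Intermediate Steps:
Y(s, V) = -2*V**2 (Y(s, V) = (-2*V)*V = -2*V**2)
Q(q) = -72 + q (Q(q) = q - 2*(-6)**2 = q - 2*36 = q - 72 = -72 + q)
G = 1/16505 ≈ 6.0588e-5
G - ((-16608 - 403) + Q(-13 - 35)) = 1/16505 - ((-16608 - 403) + (-72 + (-13 - 35))) = 1/16505 - (-17011 + (-72 - 48)) = 1/16505 - (-17011 - 120) = 1/16505 - 1*(-17131) = 1/16505 + 17131 = 282747156/16505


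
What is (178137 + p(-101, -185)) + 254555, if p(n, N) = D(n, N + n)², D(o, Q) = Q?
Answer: 514488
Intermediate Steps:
p(n, N) = (N + n)²
(178137 + p(-101, -185)) + 254555 = (178137 + (-185 - 101)²) + 254555 = (178137 + (-286)²) + 254555 = (178137 + 81796) + 254555 = 259933 + 254555 = 514488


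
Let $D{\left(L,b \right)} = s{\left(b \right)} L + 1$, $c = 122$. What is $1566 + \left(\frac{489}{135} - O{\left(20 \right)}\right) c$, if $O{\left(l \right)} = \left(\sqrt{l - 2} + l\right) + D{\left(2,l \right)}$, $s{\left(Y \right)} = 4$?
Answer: $- \frac{68854}{45} - 366 \sqrt{2} \approx -2047.7$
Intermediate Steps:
$D{\left(L,b \right)} = 1 + 4 L$ ($D{\left(L,b \right)} = 4 L + 1 = 1 + 4 L$)
$O{\left(l \right)} = 9 + l + \sqrt{-2 + l}$ ($O{\left(l \right)} = \left(\sqrt{l - 2} + l\right) + \left(1 + 4 \cdot 2\right) = \left(\sqrt{-2 + l} + l\right) + \left(1 + 8\right) = \left(l + \sqrt{-2 + l}\right) + 9 = 9 + l + \sqrt{-2 + l}$)
$1566 + \left(\frac{489}{135} - O{\left(20 \right)}\right) c = 1566 + \left(\frac{489}{135} - \left(9 + 20 + \sqrt{-2 + 20}\right)\right) 122 = 1566 + \left(489 \cdot \frac{1}{135} - \left(9 + 20 + \sqrt{18}\right)\right) 122 = 1566 + \left(\frac{163}{45} - \left(9 + 20 + 3 \sqrt{2}\right)\right) 122 = 1566 + \left(\frac{163}{45} - \left(29 + 3 \sqrt{2}\right)\right) 122 = 1566 + \left(- \frac{1142}{45} - 3 \sqrt{2}\right) 122 = 1566 - \left(\frac{139324}{45} + 366 \sqrt{2}\right) = - \frac{68854}{45} - 366 \sqrt{2}$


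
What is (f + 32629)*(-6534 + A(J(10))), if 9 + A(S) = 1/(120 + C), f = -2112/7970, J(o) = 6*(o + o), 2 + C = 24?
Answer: -24161470107889/113174 ≈ -2.1349e+8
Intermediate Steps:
C = 22 (C = -2 + 24 = 22)
J(o) = 12*o (J(o) = 6*(2*o) = 12*o)
f = -1056/3985 (f = -2112*1/7970 = -1056/3985 ≈ -0.26499)
A(S) = -1277/142 (A(S) = -9 + 1/(120 + 22) = -9 + 1/142 = -1277/142)
(f + 32629)*(-6534 + A(J(10))) = (-1056/3985 + 32629)*(-6534 - 1277/142) = (130025509/3985)*(-929105/142) = -24161470107889/113174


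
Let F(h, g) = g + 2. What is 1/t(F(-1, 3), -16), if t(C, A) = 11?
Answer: 1/11 ≈ 0.090909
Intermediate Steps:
F(h, g) = 2 + g
1/t(F(-1, 3), -16) = 1/11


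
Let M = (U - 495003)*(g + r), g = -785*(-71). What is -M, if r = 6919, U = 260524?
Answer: 14691047266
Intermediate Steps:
g = 55735
M = -14691047266 (M = (260524 - 495003)*(55735 + 6919) = -234479*62654 = -14691047266)
-M = -1*(-14691047266) = 14691047266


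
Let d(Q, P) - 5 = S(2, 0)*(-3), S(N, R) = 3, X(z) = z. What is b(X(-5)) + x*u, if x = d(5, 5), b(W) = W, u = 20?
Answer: -85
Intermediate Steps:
d(Q, P) = -4 (d(Q, P) = 5 + 3*(-3) = 5 - 9 = -4)
x = -4
b(X(-5)) + x*u = -5 - 4*20 = -5 - 80 = -85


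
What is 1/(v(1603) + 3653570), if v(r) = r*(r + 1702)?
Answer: 1/8951485 ≈ 1.1171e-7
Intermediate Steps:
v(r) = r*(1702 + r)
1/(v(1603) + 3653570) = 1/(1603*(1702 + 1603) + 3653570) = 1/(1603*3305 + 3653570) = 1/(5297915 + 3653570) = 1/8951485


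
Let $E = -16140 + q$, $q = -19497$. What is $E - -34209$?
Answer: $-1428$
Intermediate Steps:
$E = -35637$ ($E = -16140 - 19497 = -35637$)
$E - -34209 = -35637 - -34209 = -35637 + 34209 = -1428$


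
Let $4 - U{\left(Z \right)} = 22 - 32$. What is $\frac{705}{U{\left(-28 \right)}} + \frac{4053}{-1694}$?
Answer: $\frac{40626}{847} \approx 47.965$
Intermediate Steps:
$U{\left(Z \right)} = 14$ ($U{\left(Z \right)} = 4 - \left(22 - 32\right) = 4 - -10 = 4 + 10 = 14$)
$\frac{705}{U{\left(-28 \right)}} + \frac{4053}{-1694} = \frac{705}{14} + \frac{4053}{-1694} = 705 \cdot \frac{1}{14} + 4053 \left(- \frac{1}{1694}\right) = \frac{705}{14} - \frac{579}{242} = \frac{40626}{847}$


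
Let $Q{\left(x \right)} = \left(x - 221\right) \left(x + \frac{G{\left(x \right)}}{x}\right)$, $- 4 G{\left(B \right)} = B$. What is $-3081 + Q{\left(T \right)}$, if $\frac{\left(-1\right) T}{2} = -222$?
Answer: $\frac{383501}{4} \approx 95875.0$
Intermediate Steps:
$T = 444$ ($T = \left(-2\right) \left(-222\right) = 444$)
$G{\left(B \right)} = - \frac{B}{4}$
$Q{\left(x \right)} = \left(-221 + x\right) \left(- \frac{1}{4} + x\right)$ ($Q{\left(x \right)} = \left(x - 221\right) \left(x + \frac{\left(- \frac{1}{4}\right) x}{x}\right) = \left(-221 + x\right) \left(x - \frac{1}{4}\right) = \left(-221 + x\right) \left(- \frac{1}{4} + x\right)$)
$-3081 + Q{\left(T \right)} = -3081 + \left(\frac{221}{4} + 444^{2} - 98235\right) = -3081 + \left(\frac{221}{4} + 197136 - 98235\right) = -3081 + \frac{395825}{4} = \frac{383501}{4}$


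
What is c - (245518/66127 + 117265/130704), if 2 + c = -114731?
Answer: -991684438557391/8643063408 ≈ -1.1474e+5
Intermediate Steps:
c = -114733 (c = -2 - 114731 = -114733)
c - (245518/66127 + 117265/130704) = -114733 - (245518/66127 + 117265/130704) = -114733 - 1*39844567327/8643063408 = -114733 - 39844567327/8643063408 = -991684438557391/8643063408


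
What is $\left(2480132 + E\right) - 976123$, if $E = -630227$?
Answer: $873782$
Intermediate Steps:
$\left(2480132 + E\right) - 976123 = \left(2480132 - 630227\right) - 976123 = 1849905 - 976123 = 873782$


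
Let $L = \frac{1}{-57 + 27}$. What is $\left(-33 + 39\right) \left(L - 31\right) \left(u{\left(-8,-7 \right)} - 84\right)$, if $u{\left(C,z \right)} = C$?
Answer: $\frac{85652}{5} \approx 17130.0$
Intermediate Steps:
$L = - \frac{1}{30}$ ($L = \frac{1}{-30} = - \frac{1}{30} \approx -0.033333$)
$\left(-33 + 39\right) \left(L - 31\right) \left(u{\left(-8,-7 \right)} - 84\right) = \left(-33 + 39\right) \left(- \frac{1}{30} - 31\right) \left(-8 - 84\right) = 6 \left(- \frac{931}{30}\right) \left(-92\right) = \left(- \frac{931}{5}\right) \left(-92\right) = \frac{85652}{5}$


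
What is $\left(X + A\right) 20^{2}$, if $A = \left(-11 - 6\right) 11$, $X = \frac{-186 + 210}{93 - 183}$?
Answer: $- \frac{224720}{3} \approx -74907.0$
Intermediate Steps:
$X = - \frac{4}{15}$ ($X = \frac{24}{-90} = 24 \left(- \frac{1}{90}\right) = - \frac{4}{15} \approx -0.26667$)
$A = -187$ ($A = \left(-17\right) 11 = -187$)
$\left(X + A\right) 20^{2} = \left(- \frac{4}{15} - 187\right) 20^{2} = \left(- \frac{2809}{15}\right) 400 = - \frac{224720}{3}$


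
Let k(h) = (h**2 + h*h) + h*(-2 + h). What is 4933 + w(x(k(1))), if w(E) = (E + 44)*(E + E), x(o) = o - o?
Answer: 4933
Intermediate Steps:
k(h) = 2*h**2 + h*(-2 + h) (k(h) = (h**2 + h**2) + h*(-2 + h) = 2*h**2 + h*(-2 + h))
x(o) = 0
w(E) = 2*E*(44 + E) (w(E) = (44 + E)*(2*E) = 2*E*(44 + E))
4933 + w(x(k(1))) = 4933 + 2*0*(44 + 0) = 4933 + 2*0*44 = 4933 + 0 = 4933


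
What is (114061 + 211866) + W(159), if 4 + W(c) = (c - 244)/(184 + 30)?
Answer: 69747437/214 ≈ 3.2592e+5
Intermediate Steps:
W(c) = -550/107 + c/214 (W(c) = -4 + (c - 244)/(184 + 30) = -4 + (-244 + c)/214 = -4 + (-244 + c)*(1/214) = -4 + (-122/107 + c/214) = -550/107 + c/214)
(114061 + 211866) + W(159) = (114061 + 211866) + (-550/107 + (1/214)*159) = 325927 + (-550/107 + 159/214) = 325927 - 941/214 = 69747437/214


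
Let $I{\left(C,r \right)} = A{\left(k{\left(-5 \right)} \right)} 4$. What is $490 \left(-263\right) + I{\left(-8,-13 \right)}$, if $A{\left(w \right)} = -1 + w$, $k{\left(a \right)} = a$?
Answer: $-128894$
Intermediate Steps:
$I{\left(C,r \right)} = -24$ ($I{\left(C,r \right)} = \left(-1 - 5\right) 4 = \left(-6\right) 4 = -24$)
$490 \left(-263\right) + I{\left(-8,-13 \right)} = 490 \left(-263\right) - 24 = -128870 - 24 = -128894$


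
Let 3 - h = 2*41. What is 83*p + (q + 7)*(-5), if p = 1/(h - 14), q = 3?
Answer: -4733/93 ≈ -50.892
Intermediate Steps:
h = -79 (h = 3 - 2*41 = 3 - 1*82 = 3 - 82 = -79)
p = -1/93 (p = 1/(-79 - 14) = 1/(-93) = -1/93 ≈ -0.010753)
83*p + (q + 7)*(-5) = 83*(-1/93) + (3 + 7)*(-5) = -83/93 + 10*(-5) = -83/93 - 50 = -4733/93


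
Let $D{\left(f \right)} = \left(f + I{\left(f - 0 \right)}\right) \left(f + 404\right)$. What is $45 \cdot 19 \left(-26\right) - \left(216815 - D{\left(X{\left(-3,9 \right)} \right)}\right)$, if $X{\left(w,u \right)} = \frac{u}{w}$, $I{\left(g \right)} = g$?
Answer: $-241451$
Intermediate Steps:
$D{\left(f \right)} = 2 f \left(404 + f\right)$ ($D{\left(f \right)} = \left(f + \left(f - 0\right)\right) \left(f + 404\right) = \left(f + \left(f + 0\right)\right) \left(404 + f\right) = \left(f + f\right) \left(404 + f\right) = 2 f \left(404 + f\right)$)
$45 \cdot 19 \left(-26\right) - \left(216815 - D{\left(X{\left(-3,9 \right)} \right)}\right) = 45 \cdot 19 \left(-26\right) - \left(216815 - 2 \frac{9}{-3} \left(404 + \frac{9}{-3}\right)\right) = 855 \left(-26\right) - \left(216815 - 2 \cdot 9 \left(- \frac{1}{3}\right) \left(404 + 9 \left(- \frac{1}{3}\right)\right)\right) = -22230 - \left(216815 - 2 \left(-3\right) \left(404 - 3\right)\right) = -22230 - \left(216815 - 2 \left(-3\right) 401\right) = -22230 - \left(216815 - -2406\right) = -22230 - \left(216815 + 2406\right) = -22230 - 219221 = -241451$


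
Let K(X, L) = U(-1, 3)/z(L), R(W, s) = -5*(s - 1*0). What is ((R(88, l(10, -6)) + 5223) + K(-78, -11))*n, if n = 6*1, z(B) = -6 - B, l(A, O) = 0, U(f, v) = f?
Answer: 156684/5 ≈ 31337.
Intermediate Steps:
R(W, s) = -5*s (R(W, s) = -5*(s + 0) = -5*s)
K(X, L) = -1/(-6 - L)
n = 6
((R(88, l(10, -6)) + 5223) + K(-78, -11))*n = ((-5*0 + 5223) + 1/(6 - 11))*6 = ((0 + 5223) + 1/(-5))*6 = (5223 - ⅕)*6 = (26114/5)*6 = 156684/5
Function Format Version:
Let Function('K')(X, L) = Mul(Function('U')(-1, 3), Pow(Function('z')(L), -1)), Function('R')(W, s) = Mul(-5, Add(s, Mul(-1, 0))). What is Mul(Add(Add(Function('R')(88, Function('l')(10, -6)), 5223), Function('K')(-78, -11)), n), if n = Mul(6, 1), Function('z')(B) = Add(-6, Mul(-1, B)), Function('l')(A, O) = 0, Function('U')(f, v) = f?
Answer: Rational(156684, 5) ≈ 31337.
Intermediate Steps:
Function('R')(W, s) = Mul(-5, s) (Function('R')(W, s) = Mul(-5, Add(s, 0)) = Mul(-5, s))
Function('K')(X, L) = Mul(-1, Pow(Add(-6, Mul(-1, L)), -1))
n = 6
Mul(Add(Add(Function('R')(88, Function('l')(10, -6)), 5223), Function('K')(-78, -11)), n) = Mul(Add(Add(Mul(-5, 0), 5223), Pow(Add(6, -11), -1)), 6) = Mul(Add(Add(0, 5223), Pow(-5, -1)), 6) = Mul(Add(5223, Rational(-1, 5)), 6) = Mul(Rational(26114, 5), 6) = Rational(156684, 5)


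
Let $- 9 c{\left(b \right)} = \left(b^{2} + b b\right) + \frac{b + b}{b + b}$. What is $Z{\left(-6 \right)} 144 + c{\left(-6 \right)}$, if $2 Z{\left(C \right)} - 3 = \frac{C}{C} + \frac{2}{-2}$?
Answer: $\frac{1871}{9} \approx 207.89$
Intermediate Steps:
$c{\left(b \right)} = - \frac{1}{9} - \frac{2 b^{2}}{9}$ ($c{\left(b \right)} = - \frac{\left(b^{2} + b b\right) + \frac{b + b}{b + b}}{9} = - \frac{\left(b^{2} + b^{2}\right) + \frac{2 b}{2 b}}{9} = - \frac{2 b^{2} + 2 b \frac{1}{2 b}}{9} = - \frac{2 b^{2} + 1}{9} = - \frac{1 + 2 b^{2}}{9} = - \frac{1}{9} - \frac{2 b^{2}}{9}$)
$Z{\left(C \right)} = \frac{3}{2}$ ($Z{\left(C \right)} = \frac{3}{2} + \frac{\frac{C}{C} + \frac{2}{-2}}{2} = \frac{3}{2} + \frac{1 + 2 \left(- \frac{1}{2}\right)}{2} = \frac{3}{2} + \frac{1 - 1}{2} = \frac{3}{2} + \frac{1}{2} \cdot 0 = \frac{3}{2} + 0 = \frac{3}{2}$)
$Z{\left(-6 \right)} 144 + c{\left(-6 \right)} = \frac{3}{2} \cdot 144 - \left(\frac{1}{9} + \frac{2 \left(-6\right)^{2}}{9}\right) = 216 - \frac{73}{9} = \frac{1871}{9}$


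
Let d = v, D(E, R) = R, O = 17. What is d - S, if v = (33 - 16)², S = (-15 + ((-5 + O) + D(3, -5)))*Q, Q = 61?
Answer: 777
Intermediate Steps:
S = -488 (S = (-15 + ((-5 + 17) - 5))*61 = (-15 + (12 - 5))*61 = (-15 + 7)*61 = -8*61 = -488)
v = 289 (v = 17² = 289)
d = 289
d - S = 289 - 1*(-488) = 289 + 488 = 777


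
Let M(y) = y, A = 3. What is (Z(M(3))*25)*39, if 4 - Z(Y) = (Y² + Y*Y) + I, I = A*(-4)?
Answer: -1950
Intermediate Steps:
I = -12 (I = 3*(-4) = -12)
Z(Y) = 16 - 2*Y² (Z(Y) = 4 - ((Y² + Y*Y) - 12) = 4 - ((Y² + Y²) - 12) = 4 - (2*Y² - 12) = 4 - (-12 + 2*Y²) = 4 + (12 - 2*Y²) = 16 - 2*Y²)
(Z(M(3))*25)*39 = ((16 - 2*3²)*25)*39 = ((16 - 2*9)*25)*39 = ((16 - 18)*25)*39 = -2*25*39 = -50*39 = -1950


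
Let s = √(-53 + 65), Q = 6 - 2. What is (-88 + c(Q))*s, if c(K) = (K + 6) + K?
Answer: -148*√3 ≈ -256.34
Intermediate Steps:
Q = 4
s = 2*√3 (s = √12 = 2*√3 ≈ 3.4641)
c(K) = 6 + 2*K (c(K) = (6 + K) + K = 6 + 2*K)
(-88 + c(Q))*s = (-88 + (6 + 2*4))*(2*√3) = (-88 + (6 + 8))*(2*√3) = (-88 + 14)*(2*√3) = -148*√3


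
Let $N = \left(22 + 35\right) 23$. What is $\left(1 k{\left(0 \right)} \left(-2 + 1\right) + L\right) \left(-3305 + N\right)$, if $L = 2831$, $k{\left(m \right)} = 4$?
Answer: $-5637038$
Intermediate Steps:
$N = 1311$ ($N = 57 \cdot 23 = 1311$)
$\left(1 k{\left(0 \right)} \left(-2 + 1\right) + L\right) \left(-3305 + N\right) = \left(1 \cdot 4 \left(-2 + 1\right) + 2831\right) \left(-3305 + 1311\right) = \left(4 \left(-1\right) + 2831\right) \left(-1994\right) = \left(-4 + 2831\right) \left(-1994\right) = 2827 \left(-1994\right) = -5637038$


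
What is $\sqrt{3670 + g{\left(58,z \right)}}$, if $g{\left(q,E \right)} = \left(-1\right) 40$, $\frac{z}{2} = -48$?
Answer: $11 \sqrt{30} \approx 60.25$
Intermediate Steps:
$z = -96$ ($z = 2 \left(-48\right) = -96$)
$g{\left(q,E \right)} = -40$
$\sqrt{3670 + g{\left(58,z \right)}} = \sqrt{3670 - 40} = \sqrt{3630} = 11 \sqrt{30}$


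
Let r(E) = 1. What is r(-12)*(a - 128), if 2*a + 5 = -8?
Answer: -269/2 ≈ -134.50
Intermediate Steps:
a = -13/2 (a = -5/2 + (½)*(-8) = -5/2 - 4 = -13/2 ≈ -6.5000)
r(-12)*(a - 128) = 1*(-13/2 - 128) = 1*(-269/2) = -269/2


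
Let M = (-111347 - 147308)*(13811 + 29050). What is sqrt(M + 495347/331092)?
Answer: I*sqrt(33758104342343191061)/55182 ≈ 1.0529e+5*I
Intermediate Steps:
M = -11086211955 (M = -258655*42861 = -11086211955)
sqrt(M + 495347/331092) = sqrt(-11086211955 + 495347/331092) = sqrt(-3670556088109513/331092) = I*sqrt(33758104342343191061)/55182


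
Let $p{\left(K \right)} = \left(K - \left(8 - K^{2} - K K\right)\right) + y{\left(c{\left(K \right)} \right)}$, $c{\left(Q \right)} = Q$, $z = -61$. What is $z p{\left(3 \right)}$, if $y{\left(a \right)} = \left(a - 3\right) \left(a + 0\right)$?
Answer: $-793$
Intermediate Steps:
$y{\left(a \right)} = a \left(-3 + a\right)$ ($y{\left(a \right)} = \left(-3 + a\right) a = a \left(-3 + a\right)$)
$p{\left(K \right)} = -8 + K + 2 K^{2} + K \left(-3 + K\right)$ ($p{\left(K \right)} = \left(K - \left(8 - K^{2} - K K\right)\right) + K \left(-3 + K\right) = \left(K + \left(\left(K^{2} + K^{2}\right) - 8\right)\right) + K \left(-3 + K\right) = \left(K + \left(2 K^{2} - 8\right)\right) + K \left(-3 + K\right) = \left(K + \left(-8 + 2 K^{2}\right)\right) + K \left(-3 + K\right) = \left(-8 + K + 2 K^{2}\right) + K \left(-3 + K\right) = -8 + K + 2 K^{2} + K \left(-3 + K\right)$)
$z p{\left(3 \right)} = - 61 \left(-8 - 6 + 3 \cdot 3^{2}\right) = - 61 \left(-8 - 6 + 3 \cdot 9\right) = - 61 \left(-8 - 6 + 27\right) = \left(-61\right) 13 = -793$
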